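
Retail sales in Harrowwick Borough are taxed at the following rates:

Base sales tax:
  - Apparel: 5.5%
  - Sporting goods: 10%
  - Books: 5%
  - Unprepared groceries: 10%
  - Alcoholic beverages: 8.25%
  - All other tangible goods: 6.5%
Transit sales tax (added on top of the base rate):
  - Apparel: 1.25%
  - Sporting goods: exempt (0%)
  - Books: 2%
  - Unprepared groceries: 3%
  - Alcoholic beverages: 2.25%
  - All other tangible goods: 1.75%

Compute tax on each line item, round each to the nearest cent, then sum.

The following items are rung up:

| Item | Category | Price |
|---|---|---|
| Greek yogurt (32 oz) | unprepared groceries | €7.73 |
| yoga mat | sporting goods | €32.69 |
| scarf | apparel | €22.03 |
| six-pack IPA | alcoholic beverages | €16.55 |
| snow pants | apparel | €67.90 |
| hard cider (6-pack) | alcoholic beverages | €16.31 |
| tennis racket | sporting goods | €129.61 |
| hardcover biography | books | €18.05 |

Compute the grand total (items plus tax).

Greek yogurt (32 oz) €7.73: unprepared groceries → 10% + 3% transit = 13% → €1.00
Yoga mat €32.69: sporting goods → 10% + 0% transit = 10% → €3.27
Scarf €22.03: apparel → 5.5% + 1.25% transit = 6.75% → €1.49
Six-pack IPA €16.55: alcoholic beverages → 8.25% + 2.25% transit = 10.5% → €1.74
Snow pants €67.90: apparel → 5.5% + 1.25% transit = 6.75% → €4.58
Hard cider (6-pack) €16.31: alcoholic beverages → 8.25% + 2.25% transit = 10.5% → €1.71
Tennis racket €129.61: sporting goods → 10% + 0% transit = 10% → €12.96
Hardcover biography €18.05: books → 5% + 2% transit = 7% → €1.26
Subtotal = €310.87; tax = €28.01; total due = €338.88

€338.88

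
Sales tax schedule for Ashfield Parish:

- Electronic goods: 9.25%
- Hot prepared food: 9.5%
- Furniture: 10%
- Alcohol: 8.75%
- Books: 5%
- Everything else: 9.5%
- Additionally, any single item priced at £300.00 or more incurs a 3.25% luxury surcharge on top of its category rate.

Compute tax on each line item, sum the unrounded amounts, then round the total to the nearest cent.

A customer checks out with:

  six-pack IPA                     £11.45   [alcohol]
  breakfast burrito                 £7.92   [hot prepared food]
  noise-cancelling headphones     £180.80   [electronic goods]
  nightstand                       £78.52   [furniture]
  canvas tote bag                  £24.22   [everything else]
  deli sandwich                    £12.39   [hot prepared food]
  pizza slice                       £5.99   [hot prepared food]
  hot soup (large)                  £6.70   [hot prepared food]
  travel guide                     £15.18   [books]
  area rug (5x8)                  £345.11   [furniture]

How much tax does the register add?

£77.50

Six-pack IPA £11.45: alcohol → 8.75% → £1.001875
Breakfast burrito £7.92: hot prepared food → 9.5% → £0.7524
Noise-cancelling headphones £180.80: electronic goods → 9.25% → £16.724
Nightstand £78.52: furniture → 10% → £7.852
Canvas tote bag £24.22: everything else → 9.5% → £2.3009
Deli sandwich £12.39: hot prepared food → 9.5% → £1.17705
Pizza slice £5.99: hot prepared food → 9.5% → £0.56905
Hot soup (large) £6.70: hot prepared food → 9.5% → £0.6365
Travel guide £15.18: books → 5% → £0.759
Area rug (5x8) £345.11: furniture → 10% + 3.25% surcharge = 13.25% → £45.727075
Unrounded tax sum = £77.49985 → £77.50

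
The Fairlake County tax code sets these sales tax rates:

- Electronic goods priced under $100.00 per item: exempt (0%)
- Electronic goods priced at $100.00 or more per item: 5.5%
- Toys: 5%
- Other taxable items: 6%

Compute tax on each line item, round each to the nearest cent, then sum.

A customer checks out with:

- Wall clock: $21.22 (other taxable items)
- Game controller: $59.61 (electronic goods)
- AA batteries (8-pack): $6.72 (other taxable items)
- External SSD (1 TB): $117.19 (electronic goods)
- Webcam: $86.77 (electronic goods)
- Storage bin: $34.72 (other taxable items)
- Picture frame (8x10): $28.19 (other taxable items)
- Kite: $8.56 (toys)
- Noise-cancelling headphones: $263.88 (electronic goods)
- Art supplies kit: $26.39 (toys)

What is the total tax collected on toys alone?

Kite $8.56: toys → 5% → $0.43
Art supplies kit $26.39: toys → 5% → $1.32
Tax on toys = $0.43 + $1.32 = $1.75

$1.75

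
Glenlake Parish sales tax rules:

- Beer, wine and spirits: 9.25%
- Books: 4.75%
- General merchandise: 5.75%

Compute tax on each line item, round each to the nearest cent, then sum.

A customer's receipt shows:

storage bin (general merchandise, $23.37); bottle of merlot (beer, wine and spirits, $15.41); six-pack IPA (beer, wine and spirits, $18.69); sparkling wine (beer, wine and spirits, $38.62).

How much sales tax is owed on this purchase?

Storage bin $23.37: general merchandise → 5.75% → $1.34
Bottle of merlot $15.41: beer, wine and spirits → 9.25% → $1.43
Six-pack IPA $18.69: beer, wine and spirits → 9.25% → $1.73
Sparkling wine $38.62: beer, wine and spirits → 9.25% → $3.57
Total tax = $1.34 + $1.43 + $1.73 + $3.57 = $8.07

$8.07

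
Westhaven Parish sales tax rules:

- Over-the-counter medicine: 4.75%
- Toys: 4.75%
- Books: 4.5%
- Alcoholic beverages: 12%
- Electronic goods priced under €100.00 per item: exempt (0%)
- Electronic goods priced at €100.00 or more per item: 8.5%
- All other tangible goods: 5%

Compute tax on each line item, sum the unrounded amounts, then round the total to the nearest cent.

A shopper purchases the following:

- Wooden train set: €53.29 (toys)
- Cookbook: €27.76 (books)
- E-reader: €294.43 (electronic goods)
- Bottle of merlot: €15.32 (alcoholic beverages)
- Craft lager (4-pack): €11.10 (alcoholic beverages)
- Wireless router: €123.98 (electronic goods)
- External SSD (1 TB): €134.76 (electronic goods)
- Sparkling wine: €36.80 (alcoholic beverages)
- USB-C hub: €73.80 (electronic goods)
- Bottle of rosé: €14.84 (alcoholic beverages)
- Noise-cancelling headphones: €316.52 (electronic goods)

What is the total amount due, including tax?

€1189.67

Wooden train set €53.29: toys → 4.75% → €2.531275
Cookbook €27.76: books → 4.5% → €1.2492
E-reader €294.43: electronic goods, €100.00 or more → 8.5% → €25.02655
Bottle of merlot €15.32: alcoholic beverages → 12% → €1.8384
Craft lager (4-pack) €11.10: alcoholic beverages → 12% → €1.332
Wireless router €123.98: electronic goods, €100.00 or more → 8.5% → €10.5383
External SSD (1 TB) €134.76: electronic goods, €100.00 or more → 8.5% → €11.4546
Sparkling wine €36.80: alcoholic beverages → 12% → €4.416
USB-C hub €73.80: electronic goods, under €100.00 → 0% → €0.00
Bottle of rosé €14.84: alcoholic beverages → 12% → €1.7808
Noise-cancelling headphones €316.52: electronic goods, €100.00 or more → 8.5% → €26.9042
Subtotal = €1102.60; unrounded tax = €87.071325 → €87.07; total due = €1189.67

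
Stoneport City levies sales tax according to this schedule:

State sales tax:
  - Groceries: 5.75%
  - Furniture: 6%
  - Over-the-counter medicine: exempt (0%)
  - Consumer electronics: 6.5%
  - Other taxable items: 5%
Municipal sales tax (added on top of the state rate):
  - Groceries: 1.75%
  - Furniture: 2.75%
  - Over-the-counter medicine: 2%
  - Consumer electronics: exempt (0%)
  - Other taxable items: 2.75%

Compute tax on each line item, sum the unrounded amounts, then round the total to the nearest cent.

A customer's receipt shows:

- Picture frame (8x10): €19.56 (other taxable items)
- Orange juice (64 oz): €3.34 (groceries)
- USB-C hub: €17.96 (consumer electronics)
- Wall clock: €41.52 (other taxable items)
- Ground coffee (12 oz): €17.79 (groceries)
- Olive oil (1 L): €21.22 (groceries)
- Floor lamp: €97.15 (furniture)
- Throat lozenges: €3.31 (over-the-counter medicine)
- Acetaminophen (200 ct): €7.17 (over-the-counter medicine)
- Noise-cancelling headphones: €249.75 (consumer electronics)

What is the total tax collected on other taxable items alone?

€4.73

Picture frame (8x10) €19.56: other taxable items → 5% + 2.75% municipal = 7.75% → €1.5159
Wall clock €41.52: other taxable items → 5% + 2.75% municipal = 7.75% → €3.2178
Tax on other taxable items: unrounded sum = €4.7337 → €4.73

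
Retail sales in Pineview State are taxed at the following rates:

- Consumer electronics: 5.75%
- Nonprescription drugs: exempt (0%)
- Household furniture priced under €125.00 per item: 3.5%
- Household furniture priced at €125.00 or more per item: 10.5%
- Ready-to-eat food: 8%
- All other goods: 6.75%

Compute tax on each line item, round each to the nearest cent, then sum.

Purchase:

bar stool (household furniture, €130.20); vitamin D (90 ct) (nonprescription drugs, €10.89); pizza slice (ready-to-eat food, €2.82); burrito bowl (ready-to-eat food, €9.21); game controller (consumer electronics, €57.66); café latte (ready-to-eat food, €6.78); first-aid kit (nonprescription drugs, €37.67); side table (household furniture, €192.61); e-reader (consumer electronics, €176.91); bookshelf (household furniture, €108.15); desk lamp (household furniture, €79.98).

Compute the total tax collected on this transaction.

Bar stool €130.20: household furniture, €125.00 or more → 10.5% → €13.67
Vitamin D (90 ct) €10.89: nonprescription drugs → 0% → €0.00
Pizza slice €2.82: ready-to-eat food → 8% → €0.23
Burrito bowl €9.21: ready-to-eat food → 8% → €0.74
Game controller €57.66: consumer electronics → 5.75% → €3.32
Café latte €6.78: ready-to-eat food → 8% → €0.54
First-aid kit €37.67: nonprescription drugs → 0% → €0.00
Side table €192.61: household furniture, €125.00 or more → 10.5% → €20.22
E-reader €176.91: consumer electronics → 5.75% → €10.17
Bookshelf €108.15: household furniture, under €125.00 → 3.5% → €3.79
Desk lamp €79.98: household furniture, under €125.00 → 3.5% → €2.80
Total tax = €13.67 + €0.23 + €0.74 + €3.32 + €0.54 + €20.22 + €10.17 + €3.79 + €2.80 = €55.48

€55.48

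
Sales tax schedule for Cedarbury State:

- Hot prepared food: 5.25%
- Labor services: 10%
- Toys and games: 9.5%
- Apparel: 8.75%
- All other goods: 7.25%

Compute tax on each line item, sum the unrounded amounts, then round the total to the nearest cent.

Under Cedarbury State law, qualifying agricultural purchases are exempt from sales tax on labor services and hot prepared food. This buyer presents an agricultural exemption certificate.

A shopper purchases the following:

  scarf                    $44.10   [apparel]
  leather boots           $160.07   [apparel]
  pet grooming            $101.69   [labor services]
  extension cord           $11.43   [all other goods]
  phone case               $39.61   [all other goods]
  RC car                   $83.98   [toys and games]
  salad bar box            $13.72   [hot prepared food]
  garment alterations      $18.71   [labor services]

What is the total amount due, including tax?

$502.85

Scarf $44.10: apparel → 8.75% → $3.85875
Leather boots $160.07: apparel → 8.75% → $14.006125
Pet grooming $101.69: labor services, buyer-exempt → 0% → $0.00
Extension cord $11.43: all other goods → 7.25% → $0.828675
Phone case $39.61: all other goods → 7.25% → $2.871725
RC car $83.98: toys and games → 9.5% → $7.9781
Salad bar box $13.72: hot prepared food, buyer-exempt → 0% → $0.00
Garment alterations $18.71: labor services, buyer-exempt → 0% → $0.00
Subtotal = $473.31; unrounded tax = $29.543375 → $29.54; total due = $502.85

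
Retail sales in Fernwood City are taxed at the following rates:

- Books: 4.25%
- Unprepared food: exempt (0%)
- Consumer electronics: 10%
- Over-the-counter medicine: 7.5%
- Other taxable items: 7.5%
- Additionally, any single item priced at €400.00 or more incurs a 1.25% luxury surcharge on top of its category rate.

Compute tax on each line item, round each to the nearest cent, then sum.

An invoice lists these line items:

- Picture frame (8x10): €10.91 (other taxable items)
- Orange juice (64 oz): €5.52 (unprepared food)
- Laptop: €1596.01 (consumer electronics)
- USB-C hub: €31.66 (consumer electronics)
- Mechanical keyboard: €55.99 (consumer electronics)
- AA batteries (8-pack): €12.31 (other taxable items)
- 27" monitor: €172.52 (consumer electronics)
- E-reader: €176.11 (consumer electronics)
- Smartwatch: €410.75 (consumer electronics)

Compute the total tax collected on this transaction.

Picture frame (8x10) €10.91: other taxable items → 7.5% → €0.82
Orange juice (64 oz) €5.52: unprepared food → 0% → €0.00
Laptop €1596.01: consumer electronics → 10% + 1.25% surcharge = 11.25% → €179.55
USB-C hub €31.66: consumer electronics → 10% → €3.17
Mechanical keyboard €55.99: consumer electronics → 10% → €5.60
AA batteries (8-pack) €12.31: other taxable items → 7.5% → €0.92
27" monitor €172.52: consumer electronics → 10% → €17.25
E-reader €176.11: consumer electronics → 10% → €17.61
Smartwatch €410.75: consumer electronics → 10% + 1.25% surcharge = 11.25% → €46.21
Total tax = €0.82 + €179.55 + €3.17 + €5.60 + €0.92 + €17.25 + €17.61 + €46.21 = €271.13

€271.13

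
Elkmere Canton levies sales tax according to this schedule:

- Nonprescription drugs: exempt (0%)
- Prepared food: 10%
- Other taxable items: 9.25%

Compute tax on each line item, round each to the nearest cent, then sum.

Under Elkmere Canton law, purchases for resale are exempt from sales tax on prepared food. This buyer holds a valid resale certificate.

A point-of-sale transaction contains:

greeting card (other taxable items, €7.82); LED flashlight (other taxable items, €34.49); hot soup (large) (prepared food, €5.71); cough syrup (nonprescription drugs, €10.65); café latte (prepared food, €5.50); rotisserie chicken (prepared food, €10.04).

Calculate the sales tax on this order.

€3.91

Greeting card €7.82: other taxable items → 9.25% → €0.72
LED flashlight €34.49: other taxable items → 9.25% → €3.19
Hot soup (large) €5.71: prepared food, buyer-exempt → 0% → €0.00
Cough syrup €10.65: nonprescription drugs → 0% → €0.00
Café latte €5.50: prepared food, buyer-exempt → 0% → €0.00
Rotisserie chicken €10.04: prepared food, buyer-exempt → 0% → €0.00
Total tax = €0.72 + €3.19 = €3.91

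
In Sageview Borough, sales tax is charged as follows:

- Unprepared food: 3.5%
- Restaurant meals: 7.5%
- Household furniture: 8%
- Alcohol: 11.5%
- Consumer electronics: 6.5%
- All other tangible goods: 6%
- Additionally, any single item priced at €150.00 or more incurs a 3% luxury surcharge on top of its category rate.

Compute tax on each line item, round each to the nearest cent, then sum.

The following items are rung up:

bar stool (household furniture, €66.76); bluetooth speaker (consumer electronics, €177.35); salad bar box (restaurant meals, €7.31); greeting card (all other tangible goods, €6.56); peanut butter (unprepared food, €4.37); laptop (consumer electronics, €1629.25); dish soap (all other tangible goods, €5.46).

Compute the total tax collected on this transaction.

Bar stool €66.76: household furniture → 8% → €5.34
Bluetooth speaker €177.35: consumer electronics → 6.5% + 3% surcharge = 9.5% → €16.85
Salad bar box €7.31: restaurant meals → 7.5% → €0.55
Greeting card €6.56: all other tangible goods → 6% → €0.39
Peanut butter €4.37: unprepared food → 3.5% → €0.15
Laptop €1629.25: consumer electronics → 6.5% + 3% surcharge = 9.5% → €154.78
Dish soap €5.46: all other tangible goods → 6% → €0.33
Total tax = €5.34 + €16.85 + €0.55 + €0.39 + €0.15 + €154.78 + €0.33 = €178.39

€178.39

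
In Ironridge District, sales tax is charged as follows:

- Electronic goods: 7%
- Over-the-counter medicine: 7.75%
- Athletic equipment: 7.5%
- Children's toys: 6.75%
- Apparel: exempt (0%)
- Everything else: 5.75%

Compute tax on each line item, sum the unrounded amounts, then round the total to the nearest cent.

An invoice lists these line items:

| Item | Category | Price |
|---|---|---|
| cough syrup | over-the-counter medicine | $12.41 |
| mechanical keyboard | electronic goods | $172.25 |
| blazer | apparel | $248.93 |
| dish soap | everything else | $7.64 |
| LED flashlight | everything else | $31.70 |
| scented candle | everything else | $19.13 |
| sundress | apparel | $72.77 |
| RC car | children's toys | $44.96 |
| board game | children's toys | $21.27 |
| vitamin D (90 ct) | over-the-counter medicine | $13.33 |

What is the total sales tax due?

$21.88

Cough syrup $12.41: over-the-counter medicine → 7.75% → $0.961775
Mechanical keyboard $172.25: electronic goods → 7% → $12.0575
Blazer $248.93: apparel → 0% → $0.00
Dish soap $7.64: everything else → 5.75% → $0.4393
LED flashlight $31.70: everything else → 5.75% → $1.82275
Scented candle $19.13: everything else → 5.75% → $1.099975
Sundress $72.77: apparel → 0% → $0.00
RC car $44.96: children's toys → 6.75% → $3.0348
Board game $21.27: children's toys → 6.75% → $1.435725
Vitamin D (90 ct) $13.33: over-the-counter medicine → 7.75% → $1.033075
Unrounded tax sum = $21.8849 → $21.88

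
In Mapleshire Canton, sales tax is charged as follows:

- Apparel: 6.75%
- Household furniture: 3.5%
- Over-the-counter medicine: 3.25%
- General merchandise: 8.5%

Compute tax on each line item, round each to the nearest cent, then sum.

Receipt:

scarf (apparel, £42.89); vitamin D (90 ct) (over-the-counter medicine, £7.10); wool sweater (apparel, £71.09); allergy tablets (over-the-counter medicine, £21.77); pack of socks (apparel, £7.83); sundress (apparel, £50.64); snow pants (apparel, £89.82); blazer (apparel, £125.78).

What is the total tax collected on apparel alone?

Scarf £42.89: apparel → 6.75% → £2.90
Wool sweater £71.09: apparel → 6.75% → £4.80
Pack of socks £7.83: apparel → 6.75% → £0.53
Sundress £50.64: apparel → 6.75% → £3.42
Snow pants £89.82: apparel → 6.75% → £6.06
Blazer £125.78: apparel → 6.75% → £8.49
Tax on apparel = £2.90 + £4.80 + £0.53 + £3.42 + £6.06 + £8.49 = £26.20

£26.20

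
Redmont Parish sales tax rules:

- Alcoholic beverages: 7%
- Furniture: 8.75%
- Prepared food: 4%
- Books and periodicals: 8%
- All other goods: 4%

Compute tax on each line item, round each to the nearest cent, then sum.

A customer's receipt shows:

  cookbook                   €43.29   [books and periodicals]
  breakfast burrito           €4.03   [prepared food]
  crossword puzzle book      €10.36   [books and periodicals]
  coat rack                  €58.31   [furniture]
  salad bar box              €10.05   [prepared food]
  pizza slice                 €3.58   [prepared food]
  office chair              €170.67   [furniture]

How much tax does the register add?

€25.02

Cookbook €43.29: books and periodicals → 8% → €3.46
Breakfast burrito €4.03: prepared food → 4% → €0.16
Crossword puzzle book €10.36: books and periodicals → 8% → €0.83
Coat rack €58.31: furniture → 8.75% → €5.10
Salad bar box €10.05: prepared food → 4% → €0.40
Pizza slice €3.58: prepared food → 4% → €0.14
Office chair €170.67: furniture → 8.75% → €14.93
Total tax = €3.46 + €0.16 + €0.83 + €5.10 + €0.40 + €0.14 + €14.93 = €25.02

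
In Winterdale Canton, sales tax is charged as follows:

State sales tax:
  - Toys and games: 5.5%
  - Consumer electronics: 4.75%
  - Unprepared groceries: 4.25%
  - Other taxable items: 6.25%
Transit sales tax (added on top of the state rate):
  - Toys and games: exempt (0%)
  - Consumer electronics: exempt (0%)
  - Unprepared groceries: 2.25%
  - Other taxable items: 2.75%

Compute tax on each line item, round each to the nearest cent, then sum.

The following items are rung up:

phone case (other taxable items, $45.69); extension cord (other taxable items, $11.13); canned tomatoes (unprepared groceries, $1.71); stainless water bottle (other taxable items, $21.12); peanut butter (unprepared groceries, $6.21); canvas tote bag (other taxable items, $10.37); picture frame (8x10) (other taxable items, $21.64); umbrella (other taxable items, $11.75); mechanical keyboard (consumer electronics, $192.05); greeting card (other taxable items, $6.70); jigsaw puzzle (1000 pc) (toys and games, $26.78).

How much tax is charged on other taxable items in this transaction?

Phone case $45.69: other taxable items → 6.25% + 2.75% transit = 9% → $4.11
Extension cord $11.13: other taxable items → 6.25% + 2.75% transit = 9% → $1.00
Stainless water bottle $21.12: other taxable items → 6.25% + 2.75% transit = 9% → $1.90
Canvas tote bag $10.37: other taxable items → 6.25% + 2.75% transit = 9% → $0.93
Picture frame (8x10) $21.64: other taxable items → 6.25% + 2.75% transit = 9% → $1.95
Umbrella $11.75: other taxable items → 6.25% + 2.75% transit = 9% → $1.06
Greeting card $6.70: other taxable items → 6.25% + 2.75% transit = 9% → $0.60
Tax on other taxable items = $4.11 + $1.00 + $1.90 + $0.93 + $1.95 + $1.06 + $0.60 = $11.55

$11.55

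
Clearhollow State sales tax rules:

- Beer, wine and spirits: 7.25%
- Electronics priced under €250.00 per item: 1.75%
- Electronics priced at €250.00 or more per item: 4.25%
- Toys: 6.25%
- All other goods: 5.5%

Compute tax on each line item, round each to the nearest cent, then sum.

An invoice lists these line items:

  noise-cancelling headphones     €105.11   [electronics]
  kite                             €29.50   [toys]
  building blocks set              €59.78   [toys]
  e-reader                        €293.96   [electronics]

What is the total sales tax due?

Noise-cancelling headphones €105.11: electronics, under €250.00 → 1.75% → €1.84
Kite €29.50: toys → 6.25% → €1.84
Building blocks set €59.78: toys → 6.25% → €3.74
E-reader €293.96: electronics, €250.00 or more → 4.25% → €12.49
Total tax = €1.84 + €1.84 + €3.74 + €12.49 = €19.91

€19.91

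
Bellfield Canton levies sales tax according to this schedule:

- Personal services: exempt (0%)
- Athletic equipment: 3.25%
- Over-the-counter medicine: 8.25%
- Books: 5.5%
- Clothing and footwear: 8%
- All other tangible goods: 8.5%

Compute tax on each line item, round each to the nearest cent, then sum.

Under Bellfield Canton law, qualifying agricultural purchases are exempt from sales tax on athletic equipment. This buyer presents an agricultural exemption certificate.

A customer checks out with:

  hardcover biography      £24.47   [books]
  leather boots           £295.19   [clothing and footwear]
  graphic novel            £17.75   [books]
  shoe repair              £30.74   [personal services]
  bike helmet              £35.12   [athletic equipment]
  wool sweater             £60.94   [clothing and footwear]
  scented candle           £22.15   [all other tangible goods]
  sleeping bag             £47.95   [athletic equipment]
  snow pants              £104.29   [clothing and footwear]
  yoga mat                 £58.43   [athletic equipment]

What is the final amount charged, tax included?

Hardcover biography £24.47: books → 5.5% → £1.35
Leather boots £295.19: clothing and footwear → 8% → £23.62
Graphic novel £17.75: books → 5.5% → £0.98
Shoe repair £30.74: personal services → 0% → £0.00
Bike helmet £35.12: athletic equipment, buyer-exempt → 0% → £0.00
Wool sweater £60.94: clothing and footwear → 8% → £4.88
Scented candle £22.15: all other tangible goods → 8.5% → £1.88
Sleeping bag £47.95: athletic equipment, buyer-exempt → 0% → £0.00
Snow pants £104.29: clothing and footwear → 8% → £8.34
Yoga mat £58.43: athletic equipment, buyer-exempt → 0% → £0.00
Subtotal = £697.03; tax = £41.05; total due = £738.08

£738.08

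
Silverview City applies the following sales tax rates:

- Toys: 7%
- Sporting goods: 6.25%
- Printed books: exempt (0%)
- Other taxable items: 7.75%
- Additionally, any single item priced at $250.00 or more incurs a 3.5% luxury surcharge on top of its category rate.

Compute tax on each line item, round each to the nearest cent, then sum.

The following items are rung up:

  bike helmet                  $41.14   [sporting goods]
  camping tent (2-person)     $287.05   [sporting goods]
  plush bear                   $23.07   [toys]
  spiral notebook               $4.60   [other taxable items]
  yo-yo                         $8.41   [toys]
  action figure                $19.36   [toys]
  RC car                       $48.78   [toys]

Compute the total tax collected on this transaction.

Bike helmet $41.14: sporting goods → 6.25% → $2.57
Camping tent (2-person) $287.05: sporting goods → 6.25% + 3.5% surcharge = 9.75% → $27.99
Plush bear $23.07: toys → 7% → $1.61
Spiral notebook $4.60: other taxable items → 7.75% → $0.36
Yo-yo $8.41: toys → 7% → $0.59
Action figure $19.36: toys → 7% → $1.36
RC car $48.78: toys → 7% → $3.41
Total tax = $2.57 + $27.99 + $1.61 + $0.36 + $0.59 + $1.36 + $3.41 = $37.89

$37.89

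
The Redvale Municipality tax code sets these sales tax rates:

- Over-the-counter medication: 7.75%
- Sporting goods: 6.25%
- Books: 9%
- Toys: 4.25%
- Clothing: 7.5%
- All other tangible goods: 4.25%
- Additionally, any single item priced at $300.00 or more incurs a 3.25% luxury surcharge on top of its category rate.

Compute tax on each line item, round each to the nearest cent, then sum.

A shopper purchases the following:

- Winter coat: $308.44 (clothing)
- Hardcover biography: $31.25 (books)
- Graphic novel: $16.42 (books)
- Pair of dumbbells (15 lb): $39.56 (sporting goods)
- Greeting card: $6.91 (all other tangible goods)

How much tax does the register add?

Winter coat $308.44: clothing → 7.5% + 3.25% surcharge = 10.75% → $33.16
Hardcover biography $31.25: books → 9% → $2.81
Graphic novel $16.42: books → 9% → $1.48
Pair of dumbbells (15 lb) $39.56: sporting goods → 6.25% → $2.47
Greeting card $6.91: all other tangible goods → 4.25% → $0.29
Total tax = $33.16 + $2.81 + $1.48 + $2.47 + $0.29 = $40.21

$40.21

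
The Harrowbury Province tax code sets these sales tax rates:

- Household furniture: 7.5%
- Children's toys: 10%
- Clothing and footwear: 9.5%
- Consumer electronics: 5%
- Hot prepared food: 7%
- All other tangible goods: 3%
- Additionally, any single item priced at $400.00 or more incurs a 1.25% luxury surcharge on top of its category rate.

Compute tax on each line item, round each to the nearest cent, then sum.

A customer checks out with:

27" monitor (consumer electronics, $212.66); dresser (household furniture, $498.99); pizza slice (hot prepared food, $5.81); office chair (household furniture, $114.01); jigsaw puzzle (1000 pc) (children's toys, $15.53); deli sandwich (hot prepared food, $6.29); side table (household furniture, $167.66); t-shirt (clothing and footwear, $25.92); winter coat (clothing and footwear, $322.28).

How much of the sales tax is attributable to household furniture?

$64.78

Dresser $498.99: household furniture → 7.5% + 1.25% surcharge = 8.75% → $43.66
Office chair $114.01: household furniture → 7.5% → $8.55
Side table $167.66: household furniture → 7.5% → $12.57
Tax on household furniture = $43.66 + $8.55 + $12.57 = $64.78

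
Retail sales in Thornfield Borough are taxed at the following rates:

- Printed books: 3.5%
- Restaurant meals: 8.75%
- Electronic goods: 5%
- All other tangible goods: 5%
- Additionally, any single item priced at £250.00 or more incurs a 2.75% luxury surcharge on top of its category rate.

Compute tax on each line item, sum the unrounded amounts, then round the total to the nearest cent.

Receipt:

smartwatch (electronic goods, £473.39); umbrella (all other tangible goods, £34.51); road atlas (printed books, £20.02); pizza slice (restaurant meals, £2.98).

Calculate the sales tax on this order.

£39.37

Smartwatch £473.39: electronic goods → 5% + 2.75% surcharge = 7.75% → £36.687725
Umbrella £34.51: all other tangible goods → 5% → £1.7255
Road atlas £20.02: printed books → 3.5% → £0.7007
Pizza slice £2.98: restaurant meals → 8.75% → £0.26075
Unrounded tax sum = £39.374675 → £39.37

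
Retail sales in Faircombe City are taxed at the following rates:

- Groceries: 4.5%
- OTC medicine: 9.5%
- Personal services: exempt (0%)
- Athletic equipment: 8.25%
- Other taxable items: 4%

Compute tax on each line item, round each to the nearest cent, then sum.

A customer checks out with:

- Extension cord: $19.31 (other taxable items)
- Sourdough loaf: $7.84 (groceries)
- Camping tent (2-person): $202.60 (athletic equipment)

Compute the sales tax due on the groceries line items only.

$0.35

Sourdough loaf $7.84: groceries → 4.5% → $0.35
Tax on groceries = $0.35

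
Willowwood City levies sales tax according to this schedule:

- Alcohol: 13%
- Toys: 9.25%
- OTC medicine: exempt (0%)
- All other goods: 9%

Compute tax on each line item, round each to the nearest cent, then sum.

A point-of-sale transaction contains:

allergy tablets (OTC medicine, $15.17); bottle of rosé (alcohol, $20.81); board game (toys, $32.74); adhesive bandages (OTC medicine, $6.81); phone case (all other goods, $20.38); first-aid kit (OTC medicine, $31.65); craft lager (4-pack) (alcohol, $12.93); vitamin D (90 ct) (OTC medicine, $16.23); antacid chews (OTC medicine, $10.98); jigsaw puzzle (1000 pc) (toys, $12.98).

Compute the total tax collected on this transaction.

Allergy tablets $15.17: OTC medicine → 0% → $0.00
Bottle of rosé $20.81: alcohol → 13% → $2.71
Board game $32.74: toys → 9.25% → $3.03
Adhesive bandages $6.81: OTC medicine → 0% → $0.00
Phone case $20.38: all other goods → 9% → $1.83
First-aid kit $31.65: OTC medicine → 0% → $0.00
Craft lager (4-pack) $12.93: alcohol → 13% → $1.68
Vitamin D (90 ct) $16.23: OTC medicine → 0% → $0.00
Antacid chews $10.98: OTC medicine → 0% → $0.00
Jigsaw puzzle (1000 pc) $12.98: toys → 9.25% → $1.20
Total tax = $2.71 + $3.03 + $1.83 + $1.68 + $1.20 = $10.45

$10.45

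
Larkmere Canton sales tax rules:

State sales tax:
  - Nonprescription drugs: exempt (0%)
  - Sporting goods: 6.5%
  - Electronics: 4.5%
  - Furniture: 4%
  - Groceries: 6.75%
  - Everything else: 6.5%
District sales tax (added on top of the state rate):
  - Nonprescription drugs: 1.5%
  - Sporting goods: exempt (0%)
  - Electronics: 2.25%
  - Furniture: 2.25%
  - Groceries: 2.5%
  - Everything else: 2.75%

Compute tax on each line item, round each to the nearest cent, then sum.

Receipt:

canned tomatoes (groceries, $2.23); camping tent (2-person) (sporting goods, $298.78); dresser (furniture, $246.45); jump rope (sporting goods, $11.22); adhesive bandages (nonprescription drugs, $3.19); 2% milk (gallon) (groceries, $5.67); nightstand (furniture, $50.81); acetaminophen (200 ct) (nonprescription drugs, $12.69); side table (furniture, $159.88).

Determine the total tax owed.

Canned tomatoes $2.23: groceries → 6.75% + 2.5% district = 9.25% → $0.21
Camping tent (2-person) $298.78: sporting goods → 6.5% + 0% district = 6.5% → $19.42
Dresser $246.45: furniture → 4% + 2.25% district = 6.25% → $15.40
Jump rope $11.22: sporting goods → 6.5% + 0% district = 6.5% → $0.73
Adhesive bandages $3.19: nonprescription drugs → 0% + 1.5% district = 1.5% → $0.05
2% milk (gallon) $5.67: groceries → 6.75% + 2.5% district = 9.25% → $0.52
Nightstand $50.81: furniture → 4% + 2.25% district = 6.25% → $3.18
Acetaminophen (200 ct) $12.69: nonprescription drugs → 0% + 1.5% district = 1.5% → $0.19
Side table $159.88: furniture → 4% + 2.25% district = 6.25% → $9.99
Total tax = $0.21 + $19.42 + $15.40 + $0.73 + $0.05 + $0.52 + $3.18 + $0.19 + $9.99 = $49.69

$49.69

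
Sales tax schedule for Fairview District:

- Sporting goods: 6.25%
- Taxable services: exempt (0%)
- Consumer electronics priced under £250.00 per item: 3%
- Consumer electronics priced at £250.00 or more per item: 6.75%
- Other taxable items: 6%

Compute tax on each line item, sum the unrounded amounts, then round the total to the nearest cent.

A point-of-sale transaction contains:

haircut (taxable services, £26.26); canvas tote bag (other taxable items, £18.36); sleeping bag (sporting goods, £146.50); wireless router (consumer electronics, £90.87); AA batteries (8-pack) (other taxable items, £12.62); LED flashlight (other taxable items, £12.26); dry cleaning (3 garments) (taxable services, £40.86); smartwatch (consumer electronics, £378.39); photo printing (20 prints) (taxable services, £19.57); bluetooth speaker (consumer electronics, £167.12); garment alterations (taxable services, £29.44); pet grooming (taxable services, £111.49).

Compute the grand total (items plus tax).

£1098.77

Haircut £26.26: taxable services → 0% → £0.00
Canvas tote bag £18.36: other taxable items → 6% → £1.1016
Sleeping bag £146.50: sporting goods → 6.25% → £9.15625
Wireless router £90.87: consumer electronics, under £250.00 → 3% → £2.7261
AA batteries (8-pack) £12.62: other taxable items → 6% → £0.7572
LED flashlight £12.26: other taxable items → 6% → £0.7356
Dry cleaning (3 garments) £40.86: taxable services → 0% → £0.00
Smartwatch £378.39: consumer electronics, £250.00 or more → 6.75% → £25.541325
Photo printing (20 prints) £19.57: taxable services → 0% → £0.00
Bluetooth speaker £167.12: consumer electronics, under £250.00 → 3% → £5.0136
Garment alterations £29.44: taxable services → 0% → £0.00
Pet grooming £111.49: taxable services → 0% → £0.00
Subtotal = £1053.74; unrounded tax = £45.031675 → £45.03; total due = £1098.77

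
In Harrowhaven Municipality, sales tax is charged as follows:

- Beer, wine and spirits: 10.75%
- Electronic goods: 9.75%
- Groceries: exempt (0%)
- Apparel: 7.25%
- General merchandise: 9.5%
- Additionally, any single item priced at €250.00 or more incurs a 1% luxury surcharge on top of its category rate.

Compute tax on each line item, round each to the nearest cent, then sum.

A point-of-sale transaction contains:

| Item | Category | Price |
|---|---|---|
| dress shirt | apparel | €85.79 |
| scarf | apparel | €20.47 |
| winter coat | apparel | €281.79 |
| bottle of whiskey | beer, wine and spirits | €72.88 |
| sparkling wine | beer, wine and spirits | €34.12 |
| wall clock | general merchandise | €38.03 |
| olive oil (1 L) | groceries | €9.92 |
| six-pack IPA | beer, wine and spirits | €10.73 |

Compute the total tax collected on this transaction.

Dress shirt €85.79: apparel → 7.25% → €6.22
Scarf €20.47: apparel → 7.25% → €1.48
Winter coat €281.79: apparel → 7.25% + 1% surcharge = 8.25% → €23.25
Bottle of whiskey €72.88: beer, wine and spirits → 10.75% → €7.83
Sparkling wine €34.12: beer, wine and spirits → 10.75% → €3.67
Wall clock €38.03: general merchandise → 9.5% → €3.61
Olive oil (1 L) €9.92: groceries → 0% → €0.00
Six-pack IPA €10.73: beer, wine and spirits → 10.75% → €1.15
Total tax = €6.22 + €1.48 + €23.25 + €7.83 + €3.67 + €3.61 + €1.15 = €47.21

€47.21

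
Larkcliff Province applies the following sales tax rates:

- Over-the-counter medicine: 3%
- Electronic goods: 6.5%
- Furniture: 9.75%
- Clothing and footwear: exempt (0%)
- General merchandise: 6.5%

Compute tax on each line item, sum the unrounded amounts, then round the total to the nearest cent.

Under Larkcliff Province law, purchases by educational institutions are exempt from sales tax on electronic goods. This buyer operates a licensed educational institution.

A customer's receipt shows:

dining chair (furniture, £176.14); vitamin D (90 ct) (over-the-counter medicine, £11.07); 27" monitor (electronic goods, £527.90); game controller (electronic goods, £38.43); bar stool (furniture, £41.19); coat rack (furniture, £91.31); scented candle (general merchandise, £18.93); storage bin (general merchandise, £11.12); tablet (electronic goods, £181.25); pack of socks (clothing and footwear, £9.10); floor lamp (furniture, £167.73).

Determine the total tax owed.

£48.73

Dining chair £176.14: furniture → 9.75% → £17.17365
Vitamin D (90 ct) £11.07: over-the-counter medicine → 3% → £0.3321
27" monitor £527.90: electronic goods, buyer-exempt → 0% → £0.00
Game controller £38.43: electronic goods, buyer-exempt → 0% → £0.00
Bar stool £41.19: furniture → 9.75% → £4.016025
Coat rack £91.31: furniture → 9.75% → £8.902725
Scented candle £18.93: general merchandise → 6.5% → £1.23045
Storage bin £11.12: general merchandise → 6.5% → £0.7228
Tablet £181.25: electronic goods, buyer-exempt → 0% → £0.00
Pack of socks £9.10: clothing and footwear → 0% → £0.00
Floor lamp £167.73: furniture → 9.75% → £16.353675
Unrounded tax sum = £48.731425 → £48.73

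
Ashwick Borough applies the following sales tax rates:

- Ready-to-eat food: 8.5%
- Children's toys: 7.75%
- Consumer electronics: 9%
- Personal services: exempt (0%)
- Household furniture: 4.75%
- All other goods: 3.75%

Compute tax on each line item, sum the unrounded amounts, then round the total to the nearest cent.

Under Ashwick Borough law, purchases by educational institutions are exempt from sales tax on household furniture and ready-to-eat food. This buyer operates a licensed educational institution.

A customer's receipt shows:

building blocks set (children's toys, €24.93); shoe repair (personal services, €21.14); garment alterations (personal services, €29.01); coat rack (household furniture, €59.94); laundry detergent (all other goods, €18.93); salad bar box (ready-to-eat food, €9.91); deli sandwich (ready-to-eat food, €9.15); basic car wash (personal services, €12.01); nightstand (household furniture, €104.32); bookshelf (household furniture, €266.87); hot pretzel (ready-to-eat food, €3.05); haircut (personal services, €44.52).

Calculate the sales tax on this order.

€2.64

Building blocks set €24.93: children's toys → 7.75% → €1.932075
Shoe repair €21.14: personal services → 0% → €0.00
Garment alterations €29.01: personal services → 0% → €0.00
Coat rack €59.94: household furniture, buyer-exempt → 0% → €0.00
Laundry detergent €18.93: all other goods → 3.75% → €0.709875
Salad bar box €9.91: ready-to-eat food, buyer-exempt → 0% → €0.00
Deli sandwich €9.15: ready-to-eat food, buyer-exempt → 0% → €0.00
Basic car wash €12.01: personal services → 0% → €0.00
Nightstand €104.32: household furniture, buyer-exempt → 0% → €0.00
Bookshelf €266.87: household furniture, buyer-exempt → 0% → €0.00
Hot pretzel €3.05: ready-to-eat food, buyer-exempt → 0% → €0.00
Haircut €44.52: personal services → 0% → €0.00
Unrounded tax sum = €2.64195 → €2.64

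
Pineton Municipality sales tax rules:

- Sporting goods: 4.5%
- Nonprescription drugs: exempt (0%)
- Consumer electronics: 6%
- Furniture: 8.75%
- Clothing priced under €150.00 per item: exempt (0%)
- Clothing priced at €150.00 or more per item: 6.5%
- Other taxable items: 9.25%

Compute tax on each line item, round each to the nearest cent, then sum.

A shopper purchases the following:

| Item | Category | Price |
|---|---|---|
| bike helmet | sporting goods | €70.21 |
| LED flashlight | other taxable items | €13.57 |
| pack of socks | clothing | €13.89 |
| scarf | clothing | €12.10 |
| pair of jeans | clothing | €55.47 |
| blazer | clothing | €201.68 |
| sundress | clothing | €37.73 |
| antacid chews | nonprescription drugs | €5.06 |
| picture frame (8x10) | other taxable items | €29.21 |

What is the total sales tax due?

Bike helmet €70.21: sporting goods → 4.5% → €3.16
LED flashlight €13.57: other taxable items → 9.25% → €1.26
Pack of socks €13.89: clothing, under €150.00 → 0% → €0.00
Scarf €12.10: clothing, under €150.00 → 0% → €0.00
Pair of jeans €55.47: clothing, under €150.00 → 0% → €0.00
Blazer €201.68: clothing, €150.00 or more → 6.5% → €13.11
Sundress €37.73: clothing, under €150.00 → 0% → €0.00
Antacid chews €5.06: nonprescription drugs → 0% → €0.00
Picture frame (8x10) €29.21: other taxable items → 9.25% → €2.70
Total tax = €3.16 + €1.26 + €13.11 + €2.70 = €20.23

€20.23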